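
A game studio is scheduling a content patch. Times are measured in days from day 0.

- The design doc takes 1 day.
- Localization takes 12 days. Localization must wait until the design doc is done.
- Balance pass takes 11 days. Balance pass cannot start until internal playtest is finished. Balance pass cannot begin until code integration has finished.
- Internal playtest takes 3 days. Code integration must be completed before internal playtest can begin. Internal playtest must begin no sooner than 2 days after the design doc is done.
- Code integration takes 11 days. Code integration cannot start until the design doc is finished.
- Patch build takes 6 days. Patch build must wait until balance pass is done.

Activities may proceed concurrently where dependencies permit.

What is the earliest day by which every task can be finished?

32

Nothing blocks the design doc, so it runs from day 0 to day 1.
After the design doc (finishes day 1), localization can start at day 1 and finishes at day 13.
After the design doc (finishes day 1), code integration can start at day 1 and finishes at day 12.
Internal playtest cannot start until code integration (finishes day 12); the design doc (finishes day 1, plus 2-day gap → day 3). The controlling bound is day 12, so internal playtest finishes at 12 + 3 = day 15.
For balance pass: internal playtest (finishes day 15); code integration (finishes day 12). Taking the maximum gives a start of day 15, and it finishes at 15 + 11 = day 26.
Patch build cannot begin until balance pass (finishes day 26). It runs from day 26 to 26 + 6 = day 32.
All tasks are finished once the last one completes. Finish times: The design doc at 1, Code integration at 12, Internal playtest at 15, Balance pass at 26, Localization at 13, Patch build at 32. The latest is day 32.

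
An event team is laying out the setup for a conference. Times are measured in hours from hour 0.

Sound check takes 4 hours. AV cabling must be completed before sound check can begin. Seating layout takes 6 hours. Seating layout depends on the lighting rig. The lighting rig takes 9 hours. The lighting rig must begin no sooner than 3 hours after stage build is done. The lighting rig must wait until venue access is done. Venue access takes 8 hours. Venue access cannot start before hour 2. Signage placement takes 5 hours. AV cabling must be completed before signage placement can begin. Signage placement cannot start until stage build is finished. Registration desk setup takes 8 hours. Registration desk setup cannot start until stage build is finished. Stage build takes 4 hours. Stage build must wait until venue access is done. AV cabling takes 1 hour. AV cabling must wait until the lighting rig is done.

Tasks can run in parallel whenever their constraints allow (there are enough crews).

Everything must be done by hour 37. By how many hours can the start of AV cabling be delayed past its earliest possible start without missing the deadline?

After its own release at hour 2, venue access can start at hour 2 and finishes at hour 10.
After venue access (finishes hour 10), stage build can start at hour 10 and finishes at hour 14.
The lighting rig has to wait for stage build (finishes hour 14, plus 3-hour gap → hour 17); venue access (finishes hour 10). The latest of these is hour 17, so the lighting rig runs hour 17 to 17 + 9 = hour 26.
AV cabling cannot begin until the lighting rig (finishes hour 26). It runs from hour 26 to 26 + 1 = hour 27.

Working backward from the deadline:
Nothing follows signage placement; the deadline of hour 37 is its only limit. It must start by 37 − 5 = hour 32.
To finish by hour 37, sound check (duration 4) must start no later than hour 33.
AV cabling must finish in time for signage placement (must start by hour 32); sound check (must start by hour 33). The tightest is hour 32, so AV cabling must start by 32 − 1 = hour 31.
So AV cabling can start as early as hour 26 and as late as hour 31, giving 31 − 26 = 5 hours of slack.

5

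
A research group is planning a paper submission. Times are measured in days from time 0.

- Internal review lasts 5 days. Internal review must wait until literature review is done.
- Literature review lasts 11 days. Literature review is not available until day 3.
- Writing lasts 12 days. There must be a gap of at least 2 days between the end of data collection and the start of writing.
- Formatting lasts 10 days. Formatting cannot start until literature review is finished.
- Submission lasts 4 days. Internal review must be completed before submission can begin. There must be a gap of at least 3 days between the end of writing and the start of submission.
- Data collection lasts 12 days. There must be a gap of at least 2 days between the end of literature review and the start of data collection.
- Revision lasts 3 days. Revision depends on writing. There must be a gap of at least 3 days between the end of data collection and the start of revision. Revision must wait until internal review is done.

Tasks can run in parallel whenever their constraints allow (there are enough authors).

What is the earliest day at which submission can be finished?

After its own release at day 3, literature review can start at day 3 and finishes at day 14.
After literature review (finishes day 14), internal review can start at day 14 and finishes at day 19.
After literature review (finishes day 14, plus 2-day gap → day 16), data collection can start at day 16 and finishes at day 28.
Writing waits on data collection (finishes day 28, plus 2-day gap → day 30), so it starts at day 30 and finishes at 30 + 12 = day 42.
Submission cannot start until internal review (finishes day 19); writing (finishes day 42, plus 3-day gap → day 45). The controlling bound is day 45, so submission finishes at 45 + 4 = day 49.

49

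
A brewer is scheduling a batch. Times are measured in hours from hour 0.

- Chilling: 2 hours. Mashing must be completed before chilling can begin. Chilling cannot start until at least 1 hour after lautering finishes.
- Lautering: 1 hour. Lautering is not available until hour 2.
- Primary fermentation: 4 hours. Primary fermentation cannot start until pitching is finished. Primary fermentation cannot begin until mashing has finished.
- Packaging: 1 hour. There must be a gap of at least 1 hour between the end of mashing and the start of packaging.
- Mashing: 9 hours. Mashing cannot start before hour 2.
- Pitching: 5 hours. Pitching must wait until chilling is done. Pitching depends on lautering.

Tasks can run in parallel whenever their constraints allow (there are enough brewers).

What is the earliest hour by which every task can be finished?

22

Lautering cannot begin until its own release at hour 2. It runs from hour 2 to 2 + 1 = hour 3.
Mashing cannot begin until its own release at hour 2. It runs from hour 2 to 2 + 9 = hour 11.
Packaging waits on mashing (finishes hour 11, plus 1-hour gap → hour 12), so it starts at hour 12 and finishes at 12 + 1 = hour 13.
Chilling has to wait for mashing (finishes hour 11); lautering (finishes hour 3, plus 1-hour gap → hour 4). The latest of these is hour 11, so chilling runs hour 11 to 11 + 2 = hour 13.
Pitching needs all of chilling (finishes hour 13); lautering (finishes hour 3). That puts its earliest start at hour 13; it finishes at 13 + 5 = hour 18.
Primary fermentation cannot start until pitching (finishes hour 18); mashing (finishes hour 11). The controlling bound is hour 18, so primary fermentation finishes at 18 + 4 = hour 22.
All tasks are finished once the last one completes. Finish times: Mashing at 11, Lautering at 3, Chilling at 13, Pitching at 18, Primary fermentation at 22, Packaging at 13. The latest is hour 22.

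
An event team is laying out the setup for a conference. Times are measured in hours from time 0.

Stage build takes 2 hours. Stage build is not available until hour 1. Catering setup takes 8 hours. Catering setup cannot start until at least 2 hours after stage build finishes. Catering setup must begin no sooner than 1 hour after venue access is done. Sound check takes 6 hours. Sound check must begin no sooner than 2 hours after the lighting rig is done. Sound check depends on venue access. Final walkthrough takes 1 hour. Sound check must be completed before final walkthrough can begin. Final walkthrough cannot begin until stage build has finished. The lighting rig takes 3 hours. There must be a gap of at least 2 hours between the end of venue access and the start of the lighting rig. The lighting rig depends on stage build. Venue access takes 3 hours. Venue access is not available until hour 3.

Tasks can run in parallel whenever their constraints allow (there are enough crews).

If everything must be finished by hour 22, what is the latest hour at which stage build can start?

Final walkthrough has no dependents, so it just needs to finish by hour 22. Starting by 22 − 1 = hour 21 achieves that.
Since final walkthrough (must start by hour 21) depends on it, sound check must finish by hour 21. Backing off its 6-hour duration gives a latest start of hour 15.
Since sound check (must start by hour 15, minus 2-hour gap → hour 13) depends on it, the lighting rig must finish by hour 13. Backing off its 3-hour duration gives a latest start of hour 10.
Catering setup must finish by hour 22; it takes 8 hours, so it must start by 22 − 8 = hour 14.
Stage build feeds the lighting rig (must start by hour 10); catering setup (must start by hour 14, minus 2-hour gap → hour 12); final walkthrough (must start by hour 21). Taking the minimum, stage build must finish by hour 10 and start by 10 − 2 = hour 8.

8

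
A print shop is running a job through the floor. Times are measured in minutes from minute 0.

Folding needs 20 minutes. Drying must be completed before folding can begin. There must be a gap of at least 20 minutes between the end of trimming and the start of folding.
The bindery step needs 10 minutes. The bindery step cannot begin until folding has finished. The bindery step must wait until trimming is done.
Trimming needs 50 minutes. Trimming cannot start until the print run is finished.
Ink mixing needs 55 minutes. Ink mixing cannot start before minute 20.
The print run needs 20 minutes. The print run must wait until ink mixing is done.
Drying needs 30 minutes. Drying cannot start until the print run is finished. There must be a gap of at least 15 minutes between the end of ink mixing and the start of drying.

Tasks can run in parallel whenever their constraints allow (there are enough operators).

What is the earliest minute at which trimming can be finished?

Ink mixing waits on its own release at minute 20, so it starts at minute 20 and finishes at 20 + 55 = minute 75.
After ink mixing (finishes minute 75), the print run can start at minute 75 and finishes at minute 95.
Trimming waits on the print run (finishes minute 95), so it starts at minute 95 and finishes at 95 + 50 = minute 145.

145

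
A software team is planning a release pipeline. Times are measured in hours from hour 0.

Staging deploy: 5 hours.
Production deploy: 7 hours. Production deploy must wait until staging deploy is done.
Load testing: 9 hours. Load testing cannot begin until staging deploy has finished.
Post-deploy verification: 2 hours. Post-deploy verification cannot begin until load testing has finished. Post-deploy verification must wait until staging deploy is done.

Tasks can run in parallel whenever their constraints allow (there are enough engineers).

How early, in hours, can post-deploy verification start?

Nothing blocks staging deploy, so it runs from hour 0 to hour 5.
Load testing cannot begin until staging deploy (finishes hour 5). It runs from hour 5 to 5 + 9 = hour 14.
Post-deploy verification waits on load testing (finishes hour 14); staging deploy (finishes hour 5). The latest of these is hour 14, which is the earliest post-deploy verification can start.

14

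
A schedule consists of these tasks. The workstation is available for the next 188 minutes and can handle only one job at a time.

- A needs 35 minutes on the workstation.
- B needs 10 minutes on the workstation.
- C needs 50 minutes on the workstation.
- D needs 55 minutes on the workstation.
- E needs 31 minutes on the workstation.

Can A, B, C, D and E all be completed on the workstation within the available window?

Yes

Running back to back, the jobs need 35 + 10 + 50 + 55 + 31 = 181 minutes on the workstation.
Since 181 ≤ 188, they fit within the window.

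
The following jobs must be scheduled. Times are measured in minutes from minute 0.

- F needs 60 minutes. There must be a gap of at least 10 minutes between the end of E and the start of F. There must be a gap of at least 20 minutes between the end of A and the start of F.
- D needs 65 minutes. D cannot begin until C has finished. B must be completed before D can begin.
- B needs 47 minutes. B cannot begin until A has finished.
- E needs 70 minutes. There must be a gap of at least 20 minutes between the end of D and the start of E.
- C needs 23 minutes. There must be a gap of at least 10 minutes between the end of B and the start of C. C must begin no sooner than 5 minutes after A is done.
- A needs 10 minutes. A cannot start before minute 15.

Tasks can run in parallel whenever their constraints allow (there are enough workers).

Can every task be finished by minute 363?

A waits on its own release at minute 15, so it starts at minute 15 and finishes at 15 + 10 = minute 25.
B cannot begin until A (finishes minute 25). It runs from minute 25 to 25 + 47 = minute 72.
C has to wait for B (finishes minute 72, plus 10-minute gap → minute 82); A (finishes minute 25, plus 5-minute gap → minute 30). The latest of these is minute 82, so C runs minute 82 to 82 + 23 = minute 105.
For D: C (finishes minute 105); B (finishes minute 72). Taking the maximum gives a start of minute 105, and it finishes at 105 + 65 = minute 170.
E waits on D (finishes minute 170, plus 20-minute gap → minute 190), so it starts at minute 190 and finishes at 190 + 70 = minute 260.
For F: E (finishes minute 260, plus 10-minute gap → minute 270); A (finishes minute 25, plus 20-minute gap → minute 45). Taking the maximum gives a start of minute 270, and it finishes at 270 + 60 = minute 330.
Every task is finished by minute 330, which is no later than the deadline of 363, so the schedule is feasible.

Yes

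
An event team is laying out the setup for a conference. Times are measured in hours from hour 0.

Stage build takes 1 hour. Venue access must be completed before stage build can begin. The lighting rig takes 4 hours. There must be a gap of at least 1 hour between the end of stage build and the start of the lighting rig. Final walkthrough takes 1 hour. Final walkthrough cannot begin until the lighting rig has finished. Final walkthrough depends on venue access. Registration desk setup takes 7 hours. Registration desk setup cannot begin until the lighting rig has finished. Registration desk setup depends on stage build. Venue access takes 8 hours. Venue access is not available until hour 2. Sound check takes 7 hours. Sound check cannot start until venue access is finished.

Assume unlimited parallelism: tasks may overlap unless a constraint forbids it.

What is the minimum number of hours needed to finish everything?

23

Venue access waits on its own release at hour 2, so it starts at hour 2 and finishes at 2 + 8 = hour 10.
After venue access (finishes hour 10), sound check can start at hour 10 and finishes at hour 17.
Stage build cannot begin until venue access (finishes hour 10). It runs from hour 10 to 10 + 1 = hour 11.
After stage build (finishes hour 11, plus 1-hour gap → hour 12), the lighting rig can start at hour 12 and finishes at hour 16.
Final walkthrough cannot start until the lighting rig (finishes hour 16); venue access (finishes hour 10). The controlling bound is hour 16, so final walkthrough finishes at 16 + 1 = hour 17.
Registration desk setup has to wait for the lighting rig (finishes hour 16); stage build (finishes hour 11). The latest of these is hour 16, so registration desk setup runs hour 16 to 16 + 7 = hour 23.
All tasks are finished once the last one completes. Finish times: Venue access at 10, Stage build at 11, The lighting rig at 16, Registration desk setup at 23, Sound check at 17, Final walkthrough at 17. The latest is hour 23.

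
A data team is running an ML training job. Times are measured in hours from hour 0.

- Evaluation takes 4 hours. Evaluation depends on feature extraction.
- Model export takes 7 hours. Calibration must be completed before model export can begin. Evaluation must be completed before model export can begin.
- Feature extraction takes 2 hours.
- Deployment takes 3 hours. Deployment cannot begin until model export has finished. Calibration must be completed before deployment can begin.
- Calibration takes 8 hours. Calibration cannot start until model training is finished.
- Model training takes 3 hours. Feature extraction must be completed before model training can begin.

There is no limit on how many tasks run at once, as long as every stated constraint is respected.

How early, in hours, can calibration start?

Nothing blocks feature extraction, so it runs from hour 0 to hour 2.
After feature extraction (finishes hour 2), model training can start at hour 2 and finishes at hour 5.
Calibration waits on model training (finishes hour 5), so the earliest it can start is hour 5.

5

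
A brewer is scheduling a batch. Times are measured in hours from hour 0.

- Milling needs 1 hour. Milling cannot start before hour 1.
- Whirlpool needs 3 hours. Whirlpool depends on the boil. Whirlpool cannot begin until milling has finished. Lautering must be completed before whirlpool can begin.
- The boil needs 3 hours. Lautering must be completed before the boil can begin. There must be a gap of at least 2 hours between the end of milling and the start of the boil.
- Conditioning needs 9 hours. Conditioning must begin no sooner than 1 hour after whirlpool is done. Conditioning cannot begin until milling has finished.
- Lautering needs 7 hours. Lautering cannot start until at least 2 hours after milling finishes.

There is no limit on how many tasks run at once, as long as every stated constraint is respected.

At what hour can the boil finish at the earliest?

14

After its own release at hour 1, milling can start at hour 1 and finishes at hour 2.
Lautering waits on milling (finishes hour 2, plus 2-hour gap → hour 4), so it starts at hour 4 and finishes at 4 + 7 = hour 11.
For the boil: lautering (finishes hour 11); milling (finishes hour 2, plus 2-hour gap → hour 4). Taking the maximum gives a start of hour 11, and it finishes at 11 + 3 = hour 14.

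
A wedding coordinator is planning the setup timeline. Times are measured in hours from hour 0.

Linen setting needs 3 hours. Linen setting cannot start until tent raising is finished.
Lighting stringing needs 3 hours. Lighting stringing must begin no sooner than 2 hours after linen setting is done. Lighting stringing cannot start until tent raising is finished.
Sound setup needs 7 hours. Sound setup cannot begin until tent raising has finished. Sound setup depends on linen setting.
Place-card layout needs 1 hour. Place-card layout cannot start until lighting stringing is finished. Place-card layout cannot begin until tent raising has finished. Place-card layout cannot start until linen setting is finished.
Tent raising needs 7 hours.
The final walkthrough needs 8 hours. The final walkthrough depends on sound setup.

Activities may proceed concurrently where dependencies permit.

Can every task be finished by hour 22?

No

Tent raising can start immediately at hour 0; it finishes at hour 7.
Linen setting cannot begin until tent raising (finishes hour 7). It runs from hour 7 to 7 + 3 = hour 10.
For sound setup: tent raising (finishes hour 7); linen setting (finishes hour 10). Taking the maximum gives a start of hour 10, and it finishes at 10 + 7 = hour 17.
The final walkthrough waits on sound setup (finishes hour 17), so it starts at hour 17 and finishes at 17 + 8 = hour 25.
Lighting stringing has to wait for linen setting (finishes hour 10, plus 2-hour gap → hour 12); tent raising (finishes hour 7). The latest of these is hour 12, so lighting stringing runs hour 12 to 12 + 3 = hour 15.
Place-card layout cannot start until lighting stringing (finishes hour 15); tent raising (finishes hour 7); linen setting (finishes hour 10). The controlling bound is hour 15, so place-card layout finishes at 15 + 1 = hour 16.
The earliest everything can be done is hour 25, which is after the deadline of 22, so it is not possible.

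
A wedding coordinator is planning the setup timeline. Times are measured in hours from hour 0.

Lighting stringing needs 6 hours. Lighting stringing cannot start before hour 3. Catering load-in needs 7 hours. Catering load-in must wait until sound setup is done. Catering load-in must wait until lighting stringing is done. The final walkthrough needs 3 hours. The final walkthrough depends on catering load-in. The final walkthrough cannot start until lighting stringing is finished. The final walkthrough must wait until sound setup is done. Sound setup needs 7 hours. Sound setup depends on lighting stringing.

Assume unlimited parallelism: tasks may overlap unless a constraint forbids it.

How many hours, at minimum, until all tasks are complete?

Lighting stringing waits on its own release at hour 3, so it starts at hour 3 and finishes at 3 + 6 = hour 9.
Sound setup waits on lighting stringing (finishes hour 9), so it starts at hour 9 and finishes at 9 + 7 = hour 16.
Catering load-in cannot start until sound setup (finishes hour 16); lighting stringing (finishes hour 9). The controlling bound is hour 16, so catering load-in finishes at 16 + 7 = hour 23.
The final walkthrough has to wait for catering load-in (finishes hour 23); lighting stringing (finishes hour 9); sound setup (finishes hour 16). The latest of these is hour 23, so the final walkthrough runs hour 23 to 23 + 3 = hour 26.
All tasks are finished once the last one completes. Finish times: Lighting stringing at 9, Sound setup at 16, Catering load-in at 23, The final walkthrough at 26. The latest is hour 26.

26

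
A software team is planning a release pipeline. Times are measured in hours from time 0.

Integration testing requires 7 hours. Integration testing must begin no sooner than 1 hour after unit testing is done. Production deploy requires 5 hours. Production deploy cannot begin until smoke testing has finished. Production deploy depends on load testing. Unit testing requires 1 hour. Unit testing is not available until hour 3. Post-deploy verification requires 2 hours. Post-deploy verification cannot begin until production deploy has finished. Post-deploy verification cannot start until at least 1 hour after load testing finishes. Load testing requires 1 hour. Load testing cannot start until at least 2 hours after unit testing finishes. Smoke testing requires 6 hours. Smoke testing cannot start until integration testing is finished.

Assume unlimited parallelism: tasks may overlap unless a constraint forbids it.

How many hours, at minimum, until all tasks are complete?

25

Unit testing waits on its own release at hour 3, so it starts at hour 3 and finishes at 3 + 1 = hour 4.
After unit testing (finishes hour 4, plus 2-hour gap → hour 6), load testing can start at hour 6 and finishes at hour 7.
Integration testing waits on unit testing (finishes hour 4, plus 1-hour gap → hour 5), so it starts at hour 5 and finishes at 5 + 7 = hour 12.
After integration testing (finishes hour 12), smoke testing can start at hour 12 and finishes at hour 18.
For production deploy: smoke testing (finishes hour 18); load testing (finishes hour 7). Taking the maximum gives a start of hour 18, and it finishes at 18 + 5 = hour 23.
Post-deploy verification cannot start until production deploy (finishes hour 23); load testing (finishes hour 7, plus 1-hour gap → hour 8). The controlling bound is hour 23, so post-deploy verification finishes at 23 + 2 = hour 25.
All tasks are finished once the last one completes. Finish times: Unit testing at 4, Integration testing at 12, Smoke testing at 18, Load testing at 7, Production deploy at 23, Post-deploy verification at 25. The latest is hour 25.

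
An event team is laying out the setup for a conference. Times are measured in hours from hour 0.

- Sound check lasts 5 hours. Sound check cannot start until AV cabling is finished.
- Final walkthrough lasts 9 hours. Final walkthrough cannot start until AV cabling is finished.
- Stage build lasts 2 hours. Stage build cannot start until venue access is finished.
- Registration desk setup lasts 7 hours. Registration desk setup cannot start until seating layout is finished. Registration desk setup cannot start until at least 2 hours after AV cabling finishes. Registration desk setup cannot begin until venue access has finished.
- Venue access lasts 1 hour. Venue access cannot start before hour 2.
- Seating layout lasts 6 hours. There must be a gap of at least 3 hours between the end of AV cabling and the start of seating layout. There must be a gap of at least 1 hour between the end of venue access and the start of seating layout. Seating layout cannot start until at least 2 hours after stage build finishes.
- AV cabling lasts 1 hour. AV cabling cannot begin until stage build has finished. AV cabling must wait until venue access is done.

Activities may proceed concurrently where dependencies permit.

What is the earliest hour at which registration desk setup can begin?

After its own release at hour 2, venue access can start at hour 2 and finishes at hour 3.
Stage build cannot begin until venue access (finishes hour 3). It runs from hour 3 to 3 + 2 = hour 5.
For AV cabling: stage build (finishes hour 5); venue access (finishes hour 3). Taking the maximum gives a start of hour 5, and it finishes at 5 + 1 = hour 6.
Seating layout has to wait for AV cabling (finishes hour 6, plus 3-hour gap → hour 9); venue access (finishes hour 3, plus 1-hour gap → hour 4); stage build (finishes hour 5, plus 2-hour gap → hour 7). The latest of these is hour 9, so seating layout runs hour 9 to 9 + 6 = hour 15.
Registration desk setup waits on seating layout (finishes hour 15); AV cabling (finishes hour 6, plus 2-hour gap → hour 8); venue access (finishes hour 3). The latest of these is hour 15, which is the earliest registration desk setup can start.

15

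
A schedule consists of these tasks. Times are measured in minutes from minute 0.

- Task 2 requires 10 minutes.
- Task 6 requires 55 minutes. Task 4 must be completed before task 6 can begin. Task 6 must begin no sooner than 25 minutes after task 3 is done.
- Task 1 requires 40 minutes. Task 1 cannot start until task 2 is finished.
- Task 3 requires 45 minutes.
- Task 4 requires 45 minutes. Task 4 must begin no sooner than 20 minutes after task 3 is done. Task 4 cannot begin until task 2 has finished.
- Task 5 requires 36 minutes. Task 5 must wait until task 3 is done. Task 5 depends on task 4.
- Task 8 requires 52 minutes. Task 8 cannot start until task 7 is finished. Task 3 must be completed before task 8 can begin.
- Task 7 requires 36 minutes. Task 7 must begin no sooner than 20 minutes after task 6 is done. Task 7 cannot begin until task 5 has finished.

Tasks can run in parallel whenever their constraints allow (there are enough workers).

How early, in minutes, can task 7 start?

185

Task 3 can start immediately at minute 0; it finishes at minute 45.
Task 2 has no prerequisites, so it starts at minute 0 and finishes at minute 10.
Task 4 has to wait for task 3 (finishes minute 45, plus 20-minute gap → minute 65); task 2 (finishes minute 10). The latest of these is minute 65, so task 4 runs minute 65 to 65 + 45 = minute 110.
Task 6 needs all of task 4 (finishes minute 110); task 3 (finishes minute 45, plus 25-minute gap → minute 70). That puts its earliest start at minute 110; it finishes at 110 + 55 = minute 165.
Task 5 cannot start until task 3 (finishes minute 45); task 4 (finishes minute 110). The controlling bound is minute 110, so task 5 finishes at 110 + 36 = minute 146.
Task 7 waits on task 6 (finishes minute 165, plus 20-minute gap → minute 185); task 5 (finishes minute 146). The latest of these is minute 185, which is the earliest task 7 can start.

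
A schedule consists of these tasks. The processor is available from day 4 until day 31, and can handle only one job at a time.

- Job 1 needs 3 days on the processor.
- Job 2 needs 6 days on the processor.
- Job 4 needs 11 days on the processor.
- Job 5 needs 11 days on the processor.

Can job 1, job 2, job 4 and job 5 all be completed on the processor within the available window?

No

The processor window is 31 − 4 = 27 days.
Running back to back, the jobs need 3 + 6 + 11 + 11 = 31 days on the processor.
Since 31 > 27, they cannot all fit.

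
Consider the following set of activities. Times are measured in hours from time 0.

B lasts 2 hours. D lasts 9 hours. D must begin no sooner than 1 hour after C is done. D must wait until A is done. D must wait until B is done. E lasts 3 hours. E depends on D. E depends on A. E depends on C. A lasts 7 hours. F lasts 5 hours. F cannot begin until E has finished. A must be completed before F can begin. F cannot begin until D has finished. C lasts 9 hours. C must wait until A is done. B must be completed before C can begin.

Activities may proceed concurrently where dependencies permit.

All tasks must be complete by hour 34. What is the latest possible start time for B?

5

To finish by hour 34, F (duration 5) must start no later than hour 29.
E feeds into F (must start by hour 29); so E must finish by hour 29 and therefore start by hour 26.
D feeds E (must start by hour 26); F (must start by hour 29). Taking the minimum, D must finish by hour 26 and start by 26 − 9 = hour 17.
C must finish in time for D (must start by hour 17, minus 1-hour gap → hour 16); E (must start by hour 26). The tightest is hour 16, so C must start by 16 − 9 = hour 7.
B has several dependents: C (must start by hour 7); D (must start by hour 17). The earliest of those limits is hour 7, so B must start by 7 − 2 = hour 5.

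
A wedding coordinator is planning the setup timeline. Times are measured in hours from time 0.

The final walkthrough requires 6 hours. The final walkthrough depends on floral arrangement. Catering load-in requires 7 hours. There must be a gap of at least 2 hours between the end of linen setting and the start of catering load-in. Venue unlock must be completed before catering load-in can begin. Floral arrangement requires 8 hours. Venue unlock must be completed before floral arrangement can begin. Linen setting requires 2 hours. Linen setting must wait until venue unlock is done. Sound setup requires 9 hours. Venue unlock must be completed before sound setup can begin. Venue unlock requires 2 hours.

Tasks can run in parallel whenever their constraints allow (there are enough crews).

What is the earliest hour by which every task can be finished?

16

Nothing blocks venue unlock, so it runs from hour 0 to hour 2.
Sound setup waits on venue unlock (finishes hour 2), so it starts at hour 2 and finishes at 2 + 9 = hour 11.
Floral arrangement cannot begin until venue unlock (finishes hour 2). It runs from hour 2 to 2 + 8 = hour 10.
The final walkthrough cannot begin until floral arrangement (finishes hour 10). It runs from hour 10 to 10 + 6 = hour 16.
After venue unlock (finishes hour 2), linen setting can start at hour 2 and finishes at hour 4.
Catering load-in cannot start until linen setting (finishes hour 4, plus 2-hour gap → hour 6); venue unlock (finishes hour 2). The controlling bound is hour 6, so catering load-in finishes at 6 + 7 = hour 13.
All tasks are finished once the last one completes. Finish times: Venue unlock at 2, Linen setting at 4, Floral arrangement at 10, Sound setup at 11, Catering load-in at 13, The final walkthrough at 16. The latest is hour 16.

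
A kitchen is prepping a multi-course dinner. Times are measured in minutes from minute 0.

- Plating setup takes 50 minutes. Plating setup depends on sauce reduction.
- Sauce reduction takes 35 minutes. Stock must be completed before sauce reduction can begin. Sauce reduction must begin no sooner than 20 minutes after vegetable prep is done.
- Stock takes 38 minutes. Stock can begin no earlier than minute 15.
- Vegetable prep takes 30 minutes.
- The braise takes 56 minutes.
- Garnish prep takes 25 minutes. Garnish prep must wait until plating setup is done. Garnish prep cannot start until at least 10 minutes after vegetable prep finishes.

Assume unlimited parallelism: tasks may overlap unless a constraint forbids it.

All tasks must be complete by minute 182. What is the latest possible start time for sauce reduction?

72

To finish by minute 182, garnish prep (duration 25) must start no later than minute 157.
Plating setup has to be done before garnish prep (must start by minute 157). That means finishing by minute 157, i.e. starting by 157 − 50 = minute 107.
Sauce reduction must finish before plating setup (must start by minute 107). With a 35-minute duration, sauce reduction must start by 107 − 35 = minute 72.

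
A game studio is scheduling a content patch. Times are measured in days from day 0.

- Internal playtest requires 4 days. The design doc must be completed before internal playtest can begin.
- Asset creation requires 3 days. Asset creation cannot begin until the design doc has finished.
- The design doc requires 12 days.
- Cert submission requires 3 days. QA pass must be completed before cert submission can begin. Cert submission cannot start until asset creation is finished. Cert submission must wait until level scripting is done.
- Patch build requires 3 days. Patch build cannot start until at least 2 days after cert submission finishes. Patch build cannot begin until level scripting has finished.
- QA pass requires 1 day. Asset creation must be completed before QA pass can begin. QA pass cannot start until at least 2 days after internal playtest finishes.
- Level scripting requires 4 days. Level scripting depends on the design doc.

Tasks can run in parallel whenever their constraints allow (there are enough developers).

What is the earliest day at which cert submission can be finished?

22

The design doc has no prerequisites, so it starts at day 0 and finishes at day 12.
Internal playtest waits on the design doc (finishes day 12), so it starts at day 12 and finishes at 12 + 4 = day 16.
After the design doc (finishes day 12), level scripting can start at day 12 and finishes at day 16.
After the design doc (finishes day 12), asset creation can start at day 12 and finishes at day 15.
QA pass has to wait for asset creation (finishes day 15); internal playtest (finishes day 16, plus 2-day gap → day 18). The latest of these is day 18, so QA pass runs day 18 to 18 + 1 = day 19.
Cert submission has to wait for QA pass (finishes day 19); asset creation (finishes day 15); level scripting (finishes day 16). The latest of these is day 19, so cert submission runs day 19 to 19 + 3 = day 22.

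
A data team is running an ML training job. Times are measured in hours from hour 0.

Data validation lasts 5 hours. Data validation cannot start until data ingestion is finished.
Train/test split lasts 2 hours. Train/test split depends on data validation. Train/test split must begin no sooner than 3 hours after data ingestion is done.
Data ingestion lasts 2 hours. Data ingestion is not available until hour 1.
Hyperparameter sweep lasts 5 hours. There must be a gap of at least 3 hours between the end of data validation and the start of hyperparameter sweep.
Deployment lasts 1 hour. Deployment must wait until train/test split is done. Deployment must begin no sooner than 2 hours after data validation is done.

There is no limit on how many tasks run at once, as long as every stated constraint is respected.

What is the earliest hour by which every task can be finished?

16

After its own release at hour 1, data ingestion can start at hour 1 and finishes at hour 3.
Data validation cannot begin until data ingestion (finishes hour 3). It runs from hour 3 to 3 + 5 = hour 8.
After data validation (finishes hour 8, plus 3-hour gap → hour 11), hyperparameter sweep can start at hour 11 and finishes at hour 16.
Train/test split has to wait for data validation (finishes hour 8); data ingestion (finishes hour 3, plus 3-hour gap → hour 6). The latest of these is hour 8, so train/test split runs hour 8 to 8 + 2 = hour 10.
Deployment cannot start until train/test split (finishes hour 10); data validation (finishes hour 8, plus 2-hour gap → hour 10). The controlling bound is hour 10, so deployment finishes at 10 + 1 = hour 11.
All tasks are finished once the last one completes. Finish times: Data ingestion at 3, Data validation at 8, Train/test split at 10, Hyperparameter sweep at 16, Deployment at 11. The latest is hour 16.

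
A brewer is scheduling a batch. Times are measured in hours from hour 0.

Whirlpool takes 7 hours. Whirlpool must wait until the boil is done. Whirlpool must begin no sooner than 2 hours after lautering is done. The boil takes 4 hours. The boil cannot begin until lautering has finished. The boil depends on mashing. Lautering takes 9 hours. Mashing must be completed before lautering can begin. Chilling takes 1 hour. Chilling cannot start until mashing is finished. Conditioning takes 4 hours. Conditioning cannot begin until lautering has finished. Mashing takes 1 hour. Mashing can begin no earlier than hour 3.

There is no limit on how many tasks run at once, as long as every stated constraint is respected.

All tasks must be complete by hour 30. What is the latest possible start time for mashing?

9

To finish by hour 30, whirlpool (duration 7) must start no later than hour 23.
The boil feeds into whirlpool (must start by hour 23); so the boil must finish by hour 23 and therefore start by hour 19.
Conditioning has no dependents, so it just needs to finish by hour 30. Starting by 30 − 4 = hour 26 achieves that.
Lautering must finish in time for the boil (must start by hour 19); whirlpool (must start by hour 23, minus 2-hour gap → hour 21); conditioning (must start by hour 26). The tightest is hour 19, so lautering must start by 19 − 9 = hour 10.
Chilling has no dependents, so it just needs to finish by hour 30. Starting by 30 − 1 = hour 29 achieves that.
Mashing feeds lautering (must start by hour 10); the boil (must start by hour 19); chilling (must start by hour 29). Taking the minimum, mashing must finish by hour 10 and start by 10 − 1 = hour 9.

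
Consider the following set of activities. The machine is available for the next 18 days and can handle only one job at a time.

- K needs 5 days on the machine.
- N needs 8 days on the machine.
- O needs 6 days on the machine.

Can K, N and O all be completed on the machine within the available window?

No

Running back to back, the jobs need 5 + 8 + 6 = 19 days on the machine.
Since 19 > 18, they cannot all fit.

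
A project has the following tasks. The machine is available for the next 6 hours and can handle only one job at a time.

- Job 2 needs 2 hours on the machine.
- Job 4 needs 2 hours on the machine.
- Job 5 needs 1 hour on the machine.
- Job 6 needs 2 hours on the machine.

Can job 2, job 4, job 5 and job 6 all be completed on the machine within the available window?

Running back to back, the jobs need 2 + 2 + 1 + 2 = 7 hours on the machine.
Since 7 > 6, they cannot all fit.

No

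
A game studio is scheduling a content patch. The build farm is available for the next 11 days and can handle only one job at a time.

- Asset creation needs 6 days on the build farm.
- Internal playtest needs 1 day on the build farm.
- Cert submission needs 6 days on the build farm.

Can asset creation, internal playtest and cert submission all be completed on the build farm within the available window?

No

Running back to back, the jobs need 6 + 1 + 6 = 13 days on the build farm.
Since 13 > 11, they cannot all fit.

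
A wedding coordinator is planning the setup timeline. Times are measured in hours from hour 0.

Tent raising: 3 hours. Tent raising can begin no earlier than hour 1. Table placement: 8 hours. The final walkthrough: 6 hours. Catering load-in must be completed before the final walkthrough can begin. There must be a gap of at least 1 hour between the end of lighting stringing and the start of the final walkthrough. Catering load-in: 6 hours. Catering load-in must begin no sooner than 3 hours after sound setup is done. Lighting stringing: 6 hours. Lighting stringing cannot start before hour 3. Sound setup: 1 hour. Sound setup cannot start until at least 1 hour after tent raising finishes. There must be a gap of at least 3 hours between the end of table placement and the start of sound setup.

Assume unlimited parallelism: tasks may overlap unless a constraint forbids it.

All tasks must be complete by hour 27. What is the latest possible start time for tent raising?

The final walkthrough has no dependents, so it just needs to finish by hour 27. Starting by 27 − 6 = hour 21 achieves that.
Catering load-in feeds into the final walkthrough (must start by hour 21); so catering load-in must finish by hour 21 and therefore start by hour 15.
Sound setup must finish before catering load-in (must start by hour 15, minus 3-hour gap → hour 12). With a 1-hour duration, sound setup must start by 12 − 1 = hour 11.
Tent raising has to be done before sound setup (must start by hour 11, minus 1-hour gap → hour 10). That means finishing by hour 10, i.e. starting by 10 − 3 = hour 7.

7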